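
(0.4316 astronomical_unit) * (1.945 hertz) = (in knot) 2.441e+11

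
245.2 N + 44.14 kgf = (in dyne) 6.781e+07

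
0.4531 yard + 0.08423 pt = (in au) 2.77e-12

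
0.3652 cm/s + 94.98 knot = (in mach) 0.1435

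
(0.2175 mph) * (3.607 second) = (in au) 2.344e-12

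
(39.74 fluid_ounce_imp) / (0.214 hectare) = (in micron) 0.5276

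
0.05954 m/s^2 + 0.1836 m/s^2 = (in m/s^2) 0.2431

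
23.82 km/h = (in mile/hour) 14.8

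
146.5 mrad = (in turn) 0.02332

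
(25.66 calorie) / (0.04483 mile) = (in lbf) 0.3345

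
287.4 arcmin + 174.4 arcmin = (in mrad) 134.3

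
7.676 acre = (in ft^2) 3.344e+05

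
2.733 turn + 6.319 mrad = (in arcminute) 5.905e+04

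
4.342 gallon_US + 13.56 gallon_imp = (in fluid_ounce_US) 2640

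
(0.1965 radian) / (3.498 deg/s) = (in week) 5.322e-06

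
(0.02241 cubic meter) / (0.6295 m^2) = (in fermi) 3.56e+13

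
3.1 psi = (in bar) 0.2137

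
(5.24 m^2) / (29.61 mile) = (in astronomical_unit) 7.351e-16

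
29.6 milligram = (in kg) 2.96e-05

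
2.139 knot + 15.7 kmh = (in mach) 0.01604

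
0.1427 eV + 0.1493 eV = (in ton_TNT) 1.118e-29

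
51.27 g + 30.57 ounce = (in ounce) 32.38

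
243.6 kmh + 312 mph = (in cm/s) 2.071e+04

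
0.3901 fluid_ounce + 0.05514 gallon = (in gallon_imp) 0.04845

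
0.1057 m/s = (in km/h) 0.3805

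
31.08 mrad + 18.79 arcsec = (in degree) 1.786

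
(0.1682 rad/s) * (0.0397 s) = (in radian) 0.006678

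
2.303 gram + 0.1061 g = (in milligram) 2409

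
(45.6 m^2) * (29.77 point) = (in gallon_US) 126.5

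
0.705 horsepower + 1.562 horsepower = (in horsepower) 2.267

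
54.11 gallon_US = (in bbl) 1.288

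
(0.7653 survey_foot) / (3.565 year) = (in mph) 4.641e-09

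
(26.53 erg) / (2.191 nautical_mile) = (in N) 6.538e-10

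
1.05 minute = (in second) 63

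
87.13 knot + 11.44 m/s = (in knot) 109.4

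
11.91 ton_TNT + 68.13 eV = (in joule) 4.983e+10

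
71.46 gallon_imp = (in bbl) 2.043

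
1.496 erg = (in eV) 9.337e+11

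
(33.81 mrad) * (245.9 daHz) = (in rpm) 793.9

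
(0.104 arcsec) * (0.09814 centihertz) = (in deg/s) 2.835e-08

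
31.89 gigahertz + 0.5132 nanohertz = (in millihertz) 3.189e+13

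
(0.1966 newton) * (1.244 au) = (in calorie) 8.745e+09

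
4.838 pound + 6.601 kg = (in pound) 19.39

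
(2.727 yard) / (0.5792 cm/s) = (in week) 0.0007118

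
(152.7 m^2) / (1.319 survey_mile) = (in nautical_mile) 3.884e-05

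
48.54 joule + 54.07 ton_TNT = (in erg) 2.262e+18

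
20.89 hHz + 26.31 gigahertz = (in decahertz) 2.631e+09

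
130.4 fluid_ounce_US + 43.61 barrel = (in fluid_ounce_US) 2.346e+05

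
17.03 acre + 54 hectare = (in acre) 150.5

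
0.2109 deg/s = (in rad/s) 0.003681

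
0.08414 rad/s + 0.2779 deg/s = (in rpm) 0.8498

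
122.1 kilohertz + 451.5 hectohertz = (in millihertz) 1.672e+08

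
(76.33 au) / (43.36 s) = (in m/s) 2.633e+11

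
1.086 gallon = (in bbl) 0.02586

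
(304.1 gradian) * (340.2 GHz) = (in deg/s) 9.311e+13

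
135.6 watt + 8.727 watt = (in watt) 144.3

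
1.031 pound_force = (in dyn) 4.586e+05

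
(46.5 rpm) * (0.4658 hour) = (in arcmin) 2.807e+07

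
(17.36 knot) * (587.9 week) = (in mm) 3.175e+12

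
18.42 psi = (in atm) 1.253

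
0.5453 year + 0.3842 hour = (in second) 1.72e+07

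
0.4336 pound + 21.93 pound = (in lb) 22.36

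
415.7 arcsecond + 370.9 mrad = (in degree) 21.37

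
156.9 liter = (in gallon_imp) 34.51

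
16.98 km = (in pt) 4.813e+07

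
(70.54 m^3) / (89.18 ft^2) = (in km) 0.008514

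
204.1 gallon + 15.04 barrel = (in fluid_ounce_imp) 1.113e+05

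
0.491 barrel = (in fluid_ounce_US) 2640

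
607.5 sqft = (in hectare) 0.005644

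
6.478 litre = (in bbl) 0.04075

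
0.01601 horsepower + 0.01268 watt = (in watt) 11.95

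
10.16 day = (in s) 8.778e+05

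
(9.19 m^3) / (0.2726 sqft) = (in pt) 1.029e+06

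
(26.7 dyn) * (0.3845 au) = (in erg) 1.536e+14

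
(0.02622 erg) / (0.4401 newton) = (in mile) 3.702e-12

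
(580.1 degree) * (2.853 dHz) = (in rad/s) 2.889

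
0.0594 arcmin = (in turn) 2.75e-06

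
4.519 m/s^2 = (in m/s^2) 4.519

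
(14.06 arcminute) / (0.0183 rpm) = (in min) 0.03557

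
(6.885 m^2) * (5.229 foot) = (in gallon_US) 2899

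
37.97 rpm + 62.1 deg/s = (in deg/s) 289.9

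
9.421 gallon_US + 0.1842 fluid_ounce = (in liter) 35.67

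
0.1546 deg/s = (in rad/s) 0.002698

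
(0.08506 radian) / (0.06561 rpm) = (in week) 2.047e-05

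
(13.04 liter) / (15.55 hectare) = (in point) 0.0002377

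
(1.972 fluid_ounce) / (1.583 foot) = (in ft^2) 0.001301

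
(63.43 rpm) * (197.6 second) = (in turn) 208.9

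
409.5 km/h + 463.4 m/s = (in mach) 1.695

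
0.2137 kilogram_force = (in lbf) 0.4711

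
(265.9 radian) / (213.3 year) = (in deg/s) 2.265e-06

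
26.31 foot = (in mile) 0.004983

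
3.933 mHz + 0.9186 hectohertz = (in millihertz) 9.186e+04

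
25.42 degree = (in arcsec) 9.151e+04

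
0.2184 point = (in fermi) 7.705e+10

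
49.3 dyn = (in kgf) 5.027e-05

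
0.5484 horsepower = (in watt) 408.9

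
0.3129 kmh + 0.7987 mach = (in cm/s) 2.72e+04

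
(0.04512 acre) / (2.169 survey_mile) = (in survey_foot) 0.1716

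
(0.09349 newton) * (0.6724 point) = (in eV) 1.384e+14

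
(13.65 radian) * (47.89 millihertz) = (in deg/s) 37.45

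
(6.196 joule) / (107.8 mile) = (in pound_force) 8.029e-06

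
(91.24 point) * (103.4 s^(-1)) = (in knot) 6.469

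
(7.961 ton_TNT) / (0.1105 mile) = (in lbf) 4.211e+07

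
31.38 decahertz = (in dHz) 3138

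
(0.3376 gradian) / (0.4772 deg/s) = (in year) 2.019e-08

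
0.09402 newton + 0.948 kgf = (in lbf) 2.111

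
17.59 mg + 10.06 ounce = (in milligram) 2.852e+05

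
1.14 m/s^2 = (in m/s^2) 1.14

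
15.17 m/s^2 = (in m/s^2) 15.17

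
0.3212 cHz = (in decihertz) 0.03212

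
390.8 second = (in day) 0.004523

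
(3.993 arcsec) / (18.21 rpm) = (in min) 1.692e-07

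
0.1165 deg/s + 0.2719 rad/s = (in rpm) 2.616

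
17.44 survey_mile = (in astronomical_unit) 1.876e-07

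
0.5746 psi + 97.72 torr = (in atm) 0.1677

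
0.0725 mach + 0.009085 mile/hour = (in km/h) 88.89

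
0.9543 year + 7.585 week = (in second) 3.468e+07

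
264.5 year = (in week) 1.379e+04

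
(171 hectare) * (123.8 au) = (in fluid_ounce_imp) 1.115e+24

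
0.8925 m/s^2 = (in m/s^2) 0.8925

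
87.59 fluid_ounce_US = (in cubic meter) 0.00259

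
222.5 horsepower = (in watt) 1.659e+05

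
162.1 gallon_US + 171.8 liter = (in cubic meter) 0.7854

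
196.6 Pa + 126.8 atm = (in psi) 1863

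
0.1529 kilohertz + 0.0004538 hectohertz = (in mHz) 1.529e+05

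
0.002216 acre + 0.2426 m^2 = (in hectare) 0.000921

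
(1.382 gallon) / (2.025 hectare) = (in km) 2.583e-10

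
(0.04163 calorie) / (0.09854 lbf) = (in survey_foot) 1.304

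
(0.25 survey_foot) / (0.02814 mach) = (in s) 0.007953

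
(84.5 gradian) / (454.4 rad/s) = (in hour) 8.114e-07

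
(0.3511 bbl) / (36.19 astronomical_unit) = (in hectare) 1.031e-18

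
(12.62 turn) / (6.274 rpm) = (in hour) 0.03352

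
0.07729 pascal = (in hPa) 0.0007729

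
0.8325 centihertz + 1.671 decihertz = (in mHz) 175.4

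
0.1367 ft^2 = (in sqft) 0.1367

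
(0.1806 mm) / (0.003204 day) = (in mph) 1.459e-06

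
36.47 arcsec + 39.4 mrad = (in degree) 2.268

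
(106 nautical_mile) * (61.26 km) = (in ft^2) 1.294e+11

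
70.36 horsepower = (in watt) 5.247e+04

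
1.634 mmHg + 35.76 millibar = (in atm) 0.03744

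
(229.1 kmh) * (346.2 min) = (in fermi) 1.322e+21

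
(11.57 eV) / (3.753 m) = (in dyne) 4.939e-14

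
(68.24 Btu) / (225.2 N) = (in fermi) 3.197e+17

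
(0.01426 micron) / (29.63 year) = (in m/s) 1.526e-17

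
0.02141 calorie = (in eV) 5.591e+17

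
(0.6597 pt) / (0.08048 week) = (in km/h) 1.721e-08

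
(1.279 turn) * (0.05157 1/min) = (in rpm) 0.06596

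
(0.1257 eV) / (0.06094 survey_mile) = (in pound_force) 4.616e-23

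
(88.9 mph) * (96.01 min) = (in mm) 2.289e+08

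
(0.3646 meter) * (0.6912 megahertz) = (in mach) 740.1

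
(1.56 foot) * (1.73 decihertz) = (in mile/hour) 0.184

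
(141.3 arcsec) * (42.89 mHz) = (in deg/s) 0.001683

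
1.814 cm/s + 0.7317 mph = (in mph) 0.7723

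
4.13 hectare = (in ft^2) 4.445e+05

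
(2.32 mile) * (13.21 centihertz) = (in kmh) 1776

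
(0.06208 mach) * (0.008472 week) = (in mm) 1.083e+08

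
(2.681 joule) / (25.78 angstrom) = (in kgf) 1.06e+08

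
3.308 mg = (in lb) 7.293e-06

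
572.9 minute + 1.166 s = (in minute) 572.9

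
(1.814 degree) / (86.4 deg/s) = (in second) 0.021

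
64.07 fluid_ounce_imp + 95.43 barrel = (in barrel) 95.44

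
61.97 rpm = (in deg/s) 371.8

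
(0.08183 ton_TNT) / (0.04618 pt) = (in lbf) 4.725e+12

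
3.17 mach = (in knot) 2098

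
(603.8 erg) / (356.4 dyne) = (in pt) 48.02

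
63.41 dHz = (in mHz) 6341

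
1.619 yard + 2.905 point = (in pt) 4199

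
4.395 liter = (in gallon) 1.161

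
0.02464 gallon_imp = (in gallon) 0.02959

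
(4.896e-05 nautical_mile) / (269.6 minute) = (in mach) 1.646e-08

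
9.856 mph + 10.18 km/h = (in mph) 16.18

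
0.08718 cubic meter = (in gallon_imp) 19.18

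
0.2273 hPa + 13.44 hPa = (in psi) 0.1982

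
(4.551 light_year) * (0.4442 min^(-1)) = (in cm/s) 3.188e+16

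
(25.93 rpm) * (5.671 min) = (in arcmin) 3.176e+06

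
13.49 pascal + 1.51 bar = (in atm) 1.49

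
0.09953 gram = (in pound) 0.0002194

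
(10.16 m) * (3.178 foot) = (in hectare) 0.0009842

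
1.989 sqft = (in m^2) 0.1848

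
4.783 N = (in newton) 4.783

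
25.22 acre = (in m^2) 1.021e+05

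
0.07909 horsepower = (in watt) 58.98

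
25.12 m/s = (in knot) 48.83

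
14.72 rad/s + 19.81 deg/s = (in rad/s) 15.07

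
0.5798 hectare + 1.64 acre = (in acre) 3.073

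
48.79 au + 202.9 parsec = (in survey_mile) 3.89e+15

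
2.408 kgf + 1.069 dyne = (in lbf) 5.309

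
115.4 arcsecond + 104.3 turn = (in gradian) 4.172e+04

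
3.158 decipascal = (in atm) 3.117e-06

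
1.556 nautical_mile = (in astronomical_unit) 1.926e-08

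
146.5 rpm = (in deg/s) 879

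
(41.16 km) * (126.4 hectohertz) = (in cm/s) 5.203e+10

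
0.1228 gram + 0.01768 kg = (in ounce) 0.628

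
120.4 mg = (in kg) 0.0001204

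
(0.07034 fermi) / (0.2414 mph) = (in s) 6.518e-16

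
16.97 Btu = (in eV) 1.117e+23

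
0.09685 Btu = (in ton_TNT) 2.442e-08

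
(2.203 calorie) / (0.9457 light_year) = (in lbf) 2.316e-16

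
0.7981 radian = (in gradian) 50.81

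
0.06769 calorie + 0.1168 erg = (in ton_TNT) 6.769e-11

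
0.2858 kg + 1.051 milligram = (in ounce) 10.08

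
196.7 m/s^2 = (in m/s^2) 196.7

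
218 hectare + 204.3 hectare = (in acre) 1044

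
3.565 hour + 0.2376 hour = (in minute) 228.2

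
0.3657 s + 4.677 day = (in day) 4.677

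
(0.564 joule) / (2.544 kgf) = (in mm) 22.61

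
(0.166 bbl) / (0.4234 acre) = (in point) 0.04366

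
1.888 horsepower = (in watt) 1408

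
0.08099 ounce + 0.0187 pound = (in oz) 0.3802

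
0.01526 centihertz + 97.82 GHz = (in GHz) 97.82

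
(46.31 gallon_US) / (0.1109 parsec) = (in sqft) 5.514e-16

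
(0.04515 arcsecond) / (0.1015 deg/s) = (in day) 1.43e-09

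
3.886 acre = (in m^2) 1.573e+04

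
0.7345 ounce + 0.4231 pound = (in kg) 0.2127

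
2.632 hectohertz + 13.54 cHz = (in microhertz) 2.633e+08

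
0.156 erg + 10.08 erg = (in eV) 6.389e+12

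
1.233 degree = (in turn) 0.003425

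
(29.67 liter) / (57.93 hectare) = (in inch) 2.016e-06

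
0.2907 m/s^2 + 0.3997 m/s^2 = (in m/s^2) 0.6904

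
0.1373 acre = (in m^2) 555.6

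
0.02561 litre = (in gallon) 0.006765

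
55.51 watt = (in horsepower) 0.07444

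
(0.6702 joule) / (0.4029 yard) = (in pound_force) 0.409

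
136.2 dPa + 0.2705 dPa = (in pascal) 13.65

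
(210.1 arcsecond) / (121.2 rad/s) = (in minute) 1.401e-07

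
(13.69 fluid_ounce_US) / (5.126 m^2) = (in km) 7.898e-08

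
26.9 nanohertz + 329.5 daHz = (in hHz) 32.95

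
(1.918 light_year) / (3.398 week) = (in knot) 1.716e+10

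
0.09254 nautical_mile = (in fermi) 1.714e+17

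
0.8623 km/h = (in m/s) 0.2395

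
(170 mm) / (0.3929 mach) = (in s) 0.001271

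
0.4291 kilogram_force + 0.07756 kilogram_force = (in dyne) 4.969e+05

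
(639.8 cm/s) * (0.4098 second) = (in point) 7432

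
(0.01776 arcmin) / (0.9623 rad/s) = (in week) 8.877e-12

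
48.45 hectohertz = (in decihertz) 4.845e+04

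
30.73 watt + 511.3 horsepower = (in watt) 3.813e+05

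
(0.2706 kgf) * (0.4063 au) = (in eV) 1.007e+30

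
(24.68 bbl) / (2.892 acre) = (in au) 2.241e-15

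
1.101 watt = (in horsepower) 0.001476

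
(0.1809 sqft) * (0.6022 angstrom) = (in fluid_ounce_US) 3.422e-08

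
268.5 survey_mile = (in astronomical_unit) 2.888e-06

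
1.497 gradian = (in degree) 1.347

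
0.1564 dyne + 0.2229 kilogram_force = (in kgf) 0.2229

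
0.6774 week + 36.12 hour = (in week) 0.8924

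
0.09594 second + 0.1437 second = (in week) 3.962e-07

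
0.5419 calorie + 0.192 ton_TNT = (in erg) 8.033e+15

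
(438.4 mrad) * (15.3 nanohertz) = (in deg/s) 3.843e-07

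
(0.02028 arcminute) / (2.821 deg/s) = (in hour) 3.328e-08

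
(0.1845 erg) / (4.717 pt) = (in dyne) 1.109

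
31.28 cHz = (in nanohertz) 3.128e+08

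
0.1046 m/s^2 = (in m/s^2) 0.1046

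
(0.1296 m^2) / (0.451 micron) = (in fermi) 2.874e+20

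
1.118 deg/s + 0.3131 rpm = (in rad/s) 0.0523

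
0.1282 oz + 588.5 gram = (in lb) 1.305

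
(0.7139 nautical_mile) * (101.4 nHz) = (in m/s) 0.0001341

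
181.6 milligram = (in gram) 0.1816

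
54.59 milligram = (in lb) 0.0001204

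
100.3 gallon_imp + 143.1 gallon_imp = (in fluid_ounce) 3.742e+04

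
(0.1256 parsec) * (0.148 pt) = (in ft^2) 2.178e+12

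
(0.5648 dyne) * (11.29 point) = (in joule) 2.25e-08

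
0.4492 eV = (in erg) 7.197e-13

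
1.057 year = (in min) 5.556e+05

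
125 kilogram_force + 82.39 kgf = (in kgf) 207.4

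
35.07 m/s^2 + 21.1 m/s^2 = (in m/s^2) 56.17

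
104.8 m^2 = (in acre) 0.0259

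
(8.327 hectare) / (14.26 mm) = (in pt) 1.655e+10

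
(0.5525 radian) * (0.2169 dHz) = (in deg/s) 0.6866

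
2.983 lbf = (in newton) 13.27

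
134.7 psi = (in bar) 9.287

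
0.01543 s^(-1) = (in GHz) 1.543e-11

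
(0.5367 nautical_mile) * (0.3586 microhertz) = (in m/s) 0.0003564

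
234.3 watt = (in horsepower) 0.3142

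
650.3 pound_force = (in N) 2893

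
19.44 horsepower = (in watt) 1.45e+04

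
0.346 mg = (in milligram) 0.346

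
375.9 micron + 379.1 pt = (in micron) 1.341e+05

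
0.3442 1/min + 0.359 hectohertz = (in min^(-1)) 2154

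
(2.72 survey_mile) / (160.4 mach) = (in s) 0.08015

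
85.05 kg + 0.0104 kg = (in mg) 8.506e+07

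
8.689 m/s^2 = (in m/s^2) 8.689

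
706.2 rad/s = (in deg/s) 4.046e+04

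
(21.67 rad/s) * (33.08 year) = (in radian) 2.261e+10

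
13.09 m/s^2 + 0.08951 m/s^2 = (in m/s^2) 13.18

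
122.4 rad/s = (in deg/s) 7013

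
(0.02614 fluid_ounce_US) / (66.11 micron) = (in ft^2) 0.1259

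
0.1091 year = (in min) 5.734e+04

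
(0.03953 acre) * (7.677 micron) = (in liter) 1.228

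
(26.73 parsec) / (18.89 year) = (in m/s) 1.385e+09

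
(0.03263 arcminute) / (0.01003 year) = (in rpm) 2.866e-10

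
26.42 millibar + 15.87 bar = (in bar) 15.9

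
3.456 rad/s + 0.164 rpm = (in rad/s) 3.473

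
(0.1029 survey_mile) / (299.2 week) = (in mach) 2.688e-09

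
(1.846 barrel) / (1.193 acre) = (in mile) 3.777e-08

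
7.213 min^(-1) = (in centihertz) 12.02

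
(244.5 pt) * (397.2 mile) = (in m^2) 5.514e+04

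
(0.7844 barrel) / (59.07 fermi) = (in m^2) 2.111e+12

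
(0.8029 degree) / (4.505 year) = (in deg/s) 5.651e-09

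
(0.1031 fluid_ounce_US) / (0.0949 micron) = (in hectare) 0.003213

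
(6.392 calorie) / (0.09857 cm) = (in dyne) 2.713e+09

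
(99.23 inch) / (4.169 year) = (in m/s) 1.917e-08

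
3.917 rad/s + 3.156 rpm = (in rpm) 40.56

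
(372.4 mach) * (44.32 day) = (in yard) 5.31e+11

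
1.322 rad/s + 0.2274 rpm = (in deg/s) 77.11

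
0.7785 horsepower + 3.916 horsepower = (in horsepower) 4.694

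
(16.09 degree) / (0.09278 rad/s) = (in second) 3.027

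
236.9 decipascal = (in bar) 0.0002369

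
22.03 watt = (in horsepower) 0.02954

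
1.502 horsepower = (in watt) 1120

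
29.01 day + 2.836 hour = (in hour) 699.1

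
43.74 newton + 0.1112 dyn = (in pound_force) 9.833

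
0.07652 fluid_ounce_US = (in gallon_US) 0.0005978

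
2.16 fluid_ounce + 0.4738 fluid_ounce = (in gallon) 0.02058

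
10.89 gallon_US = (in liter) 41.22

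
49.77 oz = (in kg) 1.411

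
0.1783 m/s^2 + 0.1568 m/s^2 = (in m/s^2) 0.3351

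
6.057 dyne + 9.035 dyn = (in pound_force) 3.393e-05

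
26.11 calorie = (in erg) 1.092e+09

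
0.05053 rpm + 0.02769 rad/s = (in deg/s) 1.89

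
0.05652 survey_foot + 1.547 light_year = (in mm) 1.464e+19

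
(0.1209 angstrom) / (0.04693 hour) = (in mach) 2.102e-16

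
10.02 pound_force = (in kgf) 4.545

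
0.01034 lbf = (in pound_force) 0.01034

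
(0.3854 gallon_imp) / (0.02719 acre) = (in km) 1.592e-08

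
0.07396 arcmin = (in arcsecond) 4.438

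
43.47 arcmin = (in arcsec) 2608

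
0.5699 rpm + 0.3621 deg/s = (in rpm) 0.6302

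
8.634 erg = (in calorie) 2.064e-07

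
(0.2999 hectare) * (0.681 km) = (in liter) 2.042e+09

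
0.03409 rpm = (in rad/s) 0.00357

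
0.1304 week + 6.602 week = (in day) 47.13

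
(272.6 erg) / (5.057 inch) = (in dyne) 21.22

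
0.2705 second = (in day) 3.131e-06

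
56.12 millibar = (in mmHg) 42.09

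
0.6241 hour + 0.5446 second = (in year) 7.126e-05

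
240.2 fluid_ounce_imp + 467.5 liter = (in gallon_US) 125.3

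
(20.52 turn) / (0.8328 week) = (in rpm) 0.002444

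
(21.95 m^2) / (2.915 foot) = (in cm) 2470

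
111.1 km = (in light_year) 1.174e-11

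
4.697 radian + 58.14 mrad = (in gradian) 302.7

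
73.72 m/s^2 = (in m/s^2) 73.72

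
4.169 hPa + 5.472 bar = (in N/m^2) 5.476e+05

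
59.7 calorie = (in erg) 2.498e+09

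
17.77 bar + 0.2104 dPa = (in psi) 257.7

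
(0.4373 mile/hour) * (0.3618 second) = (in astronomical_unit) 4.728e-13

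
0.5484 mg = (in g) 0.0005484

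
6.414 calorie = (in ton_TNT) 6.414e-09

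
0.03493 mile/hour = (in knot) 0.03035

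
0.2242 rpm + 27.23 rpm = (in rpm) 27.45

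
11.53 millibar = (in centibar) 1.153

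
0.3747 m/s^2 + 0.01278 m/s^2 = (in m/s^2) 0.3875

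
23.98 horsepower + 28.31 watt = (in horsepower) 24.02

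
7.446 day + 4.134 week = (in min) 5.239e+04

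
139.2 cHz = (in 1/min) 83.52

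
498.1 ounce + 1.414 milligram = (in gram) 1.412e+04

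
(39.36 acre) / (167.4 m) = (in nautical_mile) 0.5138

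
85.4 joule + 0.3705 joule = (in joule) 85.77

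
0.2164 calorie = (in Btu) 0.0008582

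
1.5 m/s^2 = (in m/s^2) 1.5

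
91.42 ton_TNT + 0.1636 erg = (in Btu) 3.625e+08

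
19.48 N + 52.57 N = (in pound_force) 16.2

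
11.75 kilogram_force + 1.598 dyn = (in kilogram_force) 11.75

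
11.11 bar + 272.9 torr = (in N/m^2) 1.147e+06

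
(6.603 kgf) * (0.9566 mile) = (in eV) 6.222e+23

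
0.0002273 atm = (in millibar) 0.2303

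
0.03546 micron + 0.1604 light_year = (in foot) 4.979e+15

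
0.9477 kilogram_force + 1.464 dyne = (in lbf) 2.089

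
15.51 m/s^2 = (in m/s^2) 15.51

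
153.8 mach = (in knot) 1.018e+05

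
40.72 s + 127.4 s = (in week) 0.000278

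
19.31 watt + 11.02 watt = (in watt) 30.33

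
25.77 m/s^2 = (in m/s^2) 25.77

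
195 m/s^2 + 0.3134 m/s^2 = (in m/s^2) 195.3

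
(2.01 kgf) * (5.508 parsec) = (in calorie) 8.007e+17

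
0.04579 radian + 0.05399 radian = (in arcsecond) 2.058e+04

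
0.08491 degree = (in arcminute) 5.095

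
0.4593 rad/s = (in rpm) 4.386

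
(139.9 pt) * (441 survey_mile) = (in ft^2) 3.77e+05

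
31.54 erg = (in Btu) 2.989e-09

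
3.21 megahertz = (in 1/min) 1.926e+08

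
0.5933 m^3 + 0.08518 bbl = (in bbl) 3.817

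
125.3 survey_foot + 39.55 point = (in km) 0.03821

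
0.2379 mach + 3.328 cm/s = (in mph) 181.3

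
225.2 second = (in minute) 3.753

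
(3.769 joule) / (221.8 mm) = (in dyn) 1.699e+06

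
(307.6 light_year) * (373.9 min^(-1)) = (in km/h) 6.529e+19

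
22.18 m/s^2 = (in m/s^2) 22.18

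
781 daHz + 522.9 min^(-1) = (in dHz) 7.819e+04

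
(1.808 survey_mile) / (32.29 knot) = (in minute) 2.919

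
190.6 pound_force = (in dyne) 8.478e+07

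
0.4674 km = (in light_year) 4.94e-14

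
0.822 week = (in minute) 8286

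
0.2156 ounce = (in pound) 0.01348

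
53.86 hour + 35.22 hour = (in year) 0.01017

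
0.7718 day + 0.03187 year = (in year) 0.03398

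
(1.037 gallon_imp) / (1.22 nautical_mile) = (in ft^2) 2.246e-05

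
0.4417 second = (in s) 0.4417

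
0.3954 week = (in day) 2.768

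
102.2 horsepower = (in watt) 7.621e+04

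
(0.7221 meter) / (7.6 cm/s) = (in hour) 0.002639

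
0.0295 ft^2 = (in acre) 6.772e-07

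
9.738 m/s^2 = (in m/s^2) 9.738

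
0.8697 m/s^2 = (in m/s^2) 0.8697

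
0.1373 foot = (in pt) 118.6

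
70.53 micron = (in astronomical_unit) 4.715e-16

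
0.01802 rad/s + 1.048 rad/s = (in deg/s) 61.08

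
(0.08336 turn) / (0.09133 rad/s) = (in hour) 0.001593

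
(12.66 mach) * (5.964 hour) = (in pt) 2.624e+11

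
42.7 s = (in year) 1.354e-06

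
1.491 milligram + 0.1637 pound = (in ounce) 2.619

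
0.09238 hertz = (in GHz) 9.238e-11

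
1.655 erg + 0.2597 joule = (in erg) 2.597e+06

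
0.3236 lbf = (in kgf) 0.1468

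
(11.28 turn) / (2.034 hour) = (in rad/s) 0.009679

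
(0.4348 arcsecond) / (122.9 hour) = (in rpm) 4.55e-11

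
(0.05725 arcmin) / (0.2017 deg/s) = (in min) 7.884e-05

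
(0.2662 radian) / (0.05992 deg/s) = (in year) 8.071e-06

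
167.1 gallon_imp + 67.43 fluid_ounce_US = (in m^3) 0.7616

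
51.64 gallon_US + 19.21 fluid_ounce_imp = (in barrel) 1.233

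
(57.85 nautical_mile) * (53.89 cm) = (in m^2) 5.774e+04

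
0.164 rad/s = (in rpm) 1.566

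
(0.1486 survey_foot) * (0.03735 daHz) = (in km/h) 0.0609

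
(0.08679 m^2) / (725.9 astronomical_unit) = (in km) 7.992e-19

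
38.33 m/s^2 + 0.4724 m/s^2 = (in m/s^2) 38.8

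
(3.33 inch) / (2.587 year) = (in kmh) 3.732e-09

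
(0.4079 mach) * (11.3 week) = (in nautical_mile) 5.125e+05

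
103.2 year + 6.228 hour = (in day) 3.767e+04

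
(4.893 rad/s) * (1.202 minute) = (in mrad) 3.529e+05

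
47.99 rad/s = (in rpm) 458.3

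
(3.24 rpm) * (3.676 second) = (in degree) 71.46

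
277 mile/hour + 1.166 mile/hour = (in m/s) 124.4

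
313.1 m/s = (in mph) 700.4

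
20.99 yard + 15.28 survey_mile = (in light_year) 2.601e-12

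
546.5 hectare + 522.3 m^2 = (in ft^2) 5.883e+07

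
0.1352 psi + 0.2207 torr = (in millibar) 9.616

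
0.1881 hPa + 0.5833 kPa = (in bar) 0.006021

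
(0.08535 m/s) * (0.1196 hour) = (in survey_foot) 120.6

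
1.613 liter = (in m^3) 0.001613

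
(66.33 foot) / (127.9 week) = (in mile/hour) 5.847e-07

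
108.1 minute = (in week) 0.01072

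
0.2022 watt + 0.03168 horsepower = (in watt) 23.83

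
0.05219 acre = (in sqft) 2273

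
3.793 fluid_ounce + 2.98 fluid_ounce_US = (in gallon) 0.05291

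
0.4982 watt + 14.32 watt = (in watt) 14.82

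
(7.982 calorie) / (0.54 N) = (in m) 61.85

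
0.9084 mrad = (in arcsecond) 187.4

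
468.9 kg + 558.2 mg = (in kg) 468.9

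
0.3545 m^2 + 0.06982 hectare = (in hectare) 0.06986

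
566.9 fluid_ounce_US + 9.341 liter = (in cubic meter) 0.02611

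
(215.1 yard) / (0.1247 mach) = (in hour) 0.001287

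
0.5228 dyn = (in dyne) 0.5228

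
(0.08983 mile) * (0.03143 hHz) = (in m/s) 454.4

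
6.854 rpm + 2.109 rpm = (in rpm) 8.963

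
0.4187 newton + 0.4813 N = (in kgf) 0.09177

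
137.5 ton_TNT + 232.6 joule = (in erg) 5.753e+18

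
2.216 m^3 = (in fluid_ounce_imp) 7.799e+04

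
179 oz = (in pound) 11.19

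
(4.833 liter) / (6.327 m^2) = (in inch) 0.03007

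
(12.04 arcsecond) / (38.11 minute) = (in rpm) 2.438e-07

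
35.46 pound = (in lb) 35.46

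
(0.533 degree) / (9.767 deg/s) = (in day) 6.316e-07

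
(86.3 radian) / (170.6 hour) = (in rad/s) 0.0001405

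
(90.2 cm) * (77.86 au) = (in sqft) 1.131e+14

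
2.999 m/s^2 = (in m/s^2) 2.999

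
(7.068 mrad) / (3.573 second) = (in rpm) 0.01889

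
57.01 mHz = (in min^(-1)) 3.421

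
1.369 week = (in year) 0.02625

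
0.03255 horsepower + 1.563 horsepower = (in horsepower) 1.596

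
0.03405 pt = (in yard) 1.314e-05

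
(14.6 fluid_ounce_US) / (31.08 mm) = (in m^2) 0.01389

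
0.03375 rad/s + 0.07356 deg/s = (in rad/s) 0.03503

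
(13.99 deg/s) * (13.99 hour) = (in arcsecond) 2.537e+09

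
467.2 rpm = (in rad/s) 48.93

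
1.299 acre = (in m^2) 5257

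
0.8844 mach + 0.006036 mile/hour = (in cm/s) 3.011e+04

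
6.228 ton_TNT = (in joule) 2.606e+10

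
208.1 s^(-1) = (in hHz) 2.081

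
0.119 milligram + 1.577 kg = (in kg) 1.577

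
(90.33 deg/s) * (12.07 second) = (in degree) 1090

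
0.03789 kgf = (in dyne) 3.716e+04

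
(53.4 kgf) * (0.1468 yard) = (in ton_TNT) 1.68e-08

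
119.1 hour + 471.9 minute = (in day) 5.29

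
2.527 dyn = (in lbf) 5.681e-06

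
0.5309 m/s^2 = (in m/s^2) 0.5309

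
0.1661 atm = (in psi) 2.441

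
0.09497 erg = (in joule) 9.497e-09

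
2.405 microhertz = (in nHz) 2405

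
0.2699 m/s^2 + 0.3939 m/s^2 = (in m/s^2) 0.6638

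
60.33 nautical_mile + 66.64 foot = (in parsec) 3.622e-12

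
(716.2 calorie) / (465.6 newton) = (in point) 1.824e+04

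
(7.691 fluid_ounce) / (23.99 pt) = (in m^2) 0.02688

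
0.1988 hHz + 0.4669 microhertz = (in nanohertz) 1.988e+10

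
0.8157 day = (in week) 0.1165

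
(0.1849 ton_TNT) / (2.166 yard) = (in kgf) 3.983e+07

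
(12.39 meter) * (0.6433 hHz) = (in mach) 2.341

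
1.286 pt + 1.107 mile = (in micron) 1.782e+09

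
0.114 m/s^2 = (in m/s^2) 0.114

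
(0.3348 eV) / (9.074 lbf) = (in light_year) 1.405e-37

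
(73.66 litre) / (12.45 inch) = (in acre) 5.756e-05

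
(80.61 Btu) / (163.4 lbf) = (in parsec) 3.792e-15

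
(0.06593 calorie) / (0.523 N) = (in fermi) 5.274e+14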